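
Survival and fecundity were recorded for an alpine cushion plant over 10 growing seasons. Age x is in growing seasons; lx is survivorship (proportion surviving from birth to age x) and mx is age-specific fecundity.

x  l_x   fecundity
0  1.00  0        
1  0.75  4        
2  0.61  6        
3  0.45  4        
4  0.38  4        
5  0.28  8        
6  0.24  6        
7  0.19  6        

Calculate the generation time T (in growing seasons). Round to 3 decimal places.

3.353

lx·mx: 0, 3, 3.66, 1.8, 1.52, 2.24, 1.44, 1.14 → R0 = 14.8
x·lx·mx: 0, 3, 7.32, 5.4, 6.08, 11.2, 8.64, 7.98 → Σ = 49.62
T = 49.62 / 14.8 = 3.352703… → 3.353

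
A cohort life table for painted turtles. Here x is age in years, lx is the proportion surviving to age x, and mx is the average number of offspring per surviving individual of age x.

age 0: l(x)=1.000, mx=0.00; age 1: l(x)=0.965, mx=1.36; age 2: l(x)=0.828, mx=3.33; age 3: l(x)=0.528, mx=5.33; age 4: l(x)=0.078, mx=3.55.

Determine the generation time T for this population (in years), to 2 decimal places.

2.29

lx·mx: 0, 1.3124, 2.75724, 2.81424, 0.2769 → R0 = 7.16078
x·lx·mx: 0, 1.3124, 5.51448, 8.44272, 1.1076 → Σ = 16.3772
T = 16.3772 / 7.16078 = 2.287069… → 2.29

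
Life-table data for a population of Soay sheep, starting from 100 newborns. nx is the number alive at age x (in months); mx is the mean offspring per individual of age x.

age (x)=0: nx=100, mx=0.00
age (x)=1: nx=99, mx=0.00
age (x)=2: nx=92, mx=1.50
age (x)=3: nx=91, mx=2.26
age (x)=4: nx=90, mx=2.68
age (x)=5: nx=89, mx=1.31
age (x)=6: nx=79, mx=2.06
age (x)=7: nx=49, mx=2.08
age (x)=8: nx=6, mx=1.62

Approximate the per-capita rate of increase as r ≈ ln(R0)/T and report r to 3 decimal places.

lx = nx/n0 = nx/100: 1, 0.99, 0.92, 0.91, 0.9, 0.89, 0.79, 0.49, 0.06
R0 = Σ lx·mx = 0 + 0 + 1.38 + 2.0566 + 2.412 + 1.1659 + 1.6274 + 1.0192 + 0.0972 = 9.7583
Σ x·lx·mx = 42.0837; T = 42.0837/9.7583 = 4.31261…
r ≈ ln(R0)/T = ln(9.7583)/4.31261… = 0.52825… → 0.528

0.528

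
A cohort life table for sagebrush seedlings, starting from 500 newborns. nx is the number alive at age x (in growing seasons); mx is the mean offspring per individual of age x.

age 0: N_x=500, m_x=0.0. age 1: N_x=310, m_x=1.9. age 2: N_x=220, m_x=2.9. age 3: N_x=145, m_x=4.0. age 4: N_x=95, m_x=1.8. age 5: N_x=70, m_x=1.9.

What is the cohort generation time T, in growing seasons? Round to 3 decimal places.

2.347

lx = nx/n0 = nx/500: 1, 0.62, 0.44, 0.29, 0.19, 0.14
lx·mx: 0, 1.178, 1.276, 1.16, 0.342, 0.266 → R0 = 4.222
x·lx·mx: 0, 1.178, 2.552, 3.48, 1.368, 1.33 → Σ = 9.908
T = 9.908 / 4.222 = 2.346755… → 2.347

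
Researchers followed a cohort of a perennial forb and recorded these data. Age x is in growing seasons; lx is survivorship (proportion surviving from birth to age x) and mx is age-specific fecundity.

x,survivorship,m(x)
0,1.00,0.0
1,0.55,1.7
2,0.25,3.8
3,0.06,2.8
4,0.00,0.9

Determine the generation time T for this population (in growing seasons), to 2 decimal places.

lx·mx: 0, 0.935, 0.95, 0.168, 0 → R0 = 2.053
x·lx·mx: 0, 0.935, 1.9, 0.504, 0 → Σ = 3.339
T = 3.339 / 2.053 = 1.6264… → 1.63

1.63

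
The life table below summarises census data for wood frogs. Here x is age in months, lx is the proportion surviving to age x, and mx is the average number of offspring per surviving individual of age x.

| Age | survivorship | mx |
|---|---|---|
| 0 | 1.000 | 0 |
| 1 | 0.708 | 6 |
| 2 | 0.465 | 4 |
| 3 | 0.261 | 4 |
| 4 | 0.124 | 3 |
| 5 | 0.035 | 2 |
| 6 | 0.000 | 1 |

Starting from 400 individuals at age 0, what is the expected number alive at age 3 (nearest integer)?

Expected survivors = N0 · l_3 = 400 × 0.261 = 104.4 → 104

104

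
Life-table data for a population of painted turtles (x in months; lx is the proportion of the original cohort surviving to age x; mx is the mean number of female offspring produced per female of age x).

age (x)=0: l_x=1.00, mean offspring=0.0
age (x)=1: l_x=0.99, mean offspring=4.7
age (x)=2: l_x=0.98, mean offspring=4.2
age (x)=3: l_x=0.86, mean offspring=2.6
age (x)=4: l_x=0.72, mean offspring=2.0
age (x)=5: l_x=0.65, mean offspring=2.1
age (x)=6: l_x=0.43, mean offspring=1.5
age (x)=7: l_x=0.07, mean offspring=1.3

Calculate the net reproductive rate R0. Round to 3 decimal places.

14.546

lx·mx by age: 0, 4.653, 4.116, 2.236, 1.44, 1.365, 0.645, 0.091
R0 = Σ lx·mx = 14.546 → 14.546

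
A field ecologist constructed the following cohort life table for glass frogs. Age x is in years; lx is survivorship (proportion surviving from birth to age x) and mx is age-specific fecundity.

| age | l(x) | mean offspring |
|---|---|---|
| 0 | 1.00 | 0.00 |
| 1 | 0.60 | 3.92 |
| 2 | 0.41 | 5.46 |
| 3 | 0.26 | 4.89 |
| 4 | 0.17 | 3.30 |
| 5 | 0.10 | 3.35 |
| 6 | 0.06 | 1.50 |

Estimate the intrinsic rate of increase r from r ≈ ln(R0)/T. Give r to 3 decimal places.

0.872

R0 = Σ lx·mx = 0 + 2.352 + 2.2386 + 1.2714 + 0.561 + 0.335 + 0.09 = 6.848
Σ x·lx·mx = 15.1024; T = 15.1024/6.848 = 2.20537…
r ≈ ln(R0)/T = ln(6.848)/2.20537… = 0.87239… → 0.872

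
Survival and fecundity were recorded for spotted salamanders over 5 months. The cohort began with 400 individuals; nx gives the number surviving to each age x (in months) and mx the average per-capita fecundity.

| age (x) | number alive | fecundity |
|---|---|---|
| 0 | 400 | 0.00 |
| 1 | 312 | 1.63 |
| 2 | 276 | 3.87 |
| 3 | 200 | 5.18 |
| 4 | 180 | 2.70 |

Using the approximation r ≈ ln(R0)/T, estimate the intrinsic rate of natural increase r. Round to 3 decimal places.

lx = nx/n0 = nx/400: 1, 0.78, 0.69, 0.5, 0.45
R0 = Σ lx·mx = 0 + 1.2714 + 2.6703 + 2.59 + 1.215 = 7.7467
Σ x·lx·mx = 19.242; T = 19.242/7.7467 = 2.4839…
r ≈ ln(R0)/T = ln(7.7467)/2.4839… = 0.82422… → 0.824

0.824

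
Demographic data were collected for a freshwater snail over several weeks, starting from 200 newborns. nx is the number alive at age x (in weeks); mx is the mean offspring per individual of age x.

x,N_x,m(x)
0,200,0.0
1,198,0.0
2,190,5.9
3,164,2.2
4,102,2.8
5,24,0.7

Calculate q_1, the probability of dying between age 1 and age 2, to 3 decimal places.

0.040

lx = nx/n0 = nx/200: 1, 0.99, 0.95, 0.82, 0.51, 0.12
q_1 = (l_1 − l_2) / l_1 = (0.99 − 0.95) / 0.99
     = 0.04 / 0.99 = 0.040404… → 0.040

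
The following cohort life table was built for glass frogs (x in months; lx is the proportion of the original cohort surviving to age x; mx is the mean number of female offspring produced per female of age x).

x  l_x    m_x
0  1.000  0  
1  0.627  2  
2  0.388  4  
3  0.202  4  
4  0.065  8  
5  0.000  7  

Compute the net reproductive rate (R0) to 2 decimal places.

lx·mx by age: 0, 1.254, 1.552, 0.808, 0.52, 0
R0 = Σ lx·mx = 4.134 → 4.13

4.13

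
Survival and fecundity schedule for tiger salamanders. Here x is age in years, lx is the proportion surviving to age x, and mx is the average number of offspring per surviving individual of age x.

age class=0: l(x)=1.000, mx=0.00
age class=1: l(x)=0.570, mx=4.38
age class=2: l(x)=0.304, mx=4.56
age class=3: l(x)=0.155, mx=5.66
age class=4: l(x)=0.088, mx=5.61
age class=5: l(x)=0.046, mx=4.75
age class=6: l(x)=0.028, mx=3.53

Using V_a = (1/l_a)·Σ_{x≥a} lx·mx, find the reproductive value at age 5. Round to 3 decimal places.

lx·mx for x ≥ 5: 0.2185, 0.09884 → sum = 0.31734
V_5 = 0.31734 / l_5 = 0.31734 / 0.046 = 6.898696… → 6.899

6.899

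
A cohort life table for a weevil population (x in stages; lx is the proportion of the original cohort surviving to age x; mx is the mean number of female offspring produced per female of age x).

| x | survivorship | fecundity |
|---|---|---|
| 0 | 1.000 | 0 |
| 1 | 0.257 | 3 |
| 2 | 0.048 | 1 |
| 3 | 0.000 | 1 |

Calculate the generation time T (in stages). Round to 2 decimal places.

1.06

lx·mx: 0, 0.771, 0.048, 0 → R0 = 0.819
x·lx·mx: 0, 0.771, 0.096, 0 → Σ = 0.867
T = 0.867 / 0.819 = 1.058608… → 1.06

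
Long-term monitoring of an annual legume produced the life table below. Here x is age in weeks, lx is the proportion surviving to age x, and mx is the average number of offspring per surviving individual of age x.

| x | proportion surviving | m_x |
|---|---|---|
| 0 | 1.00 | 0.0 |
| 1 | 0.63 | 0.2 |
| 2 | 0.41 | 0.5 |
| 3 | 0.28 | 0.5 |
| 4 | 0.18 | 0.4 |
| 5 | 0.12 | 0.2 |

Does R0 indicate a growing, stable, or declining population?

R0 = Σ lx·mx = 0 + 0.126 + 0.205 + 0.14 + 0.072 + 0.024 = 0.567
R0 < 1, so the population is declining.

declining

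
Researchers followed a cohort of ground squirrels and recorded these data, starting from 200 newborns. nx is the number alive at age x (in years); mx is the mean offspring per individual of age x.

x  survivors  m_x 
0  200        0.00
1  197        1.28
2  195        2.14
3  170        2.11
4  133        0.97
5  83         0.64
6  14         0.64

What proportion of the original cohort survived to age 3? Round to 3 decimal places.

l_3 = n_3/n_0 = 170/200 = 0.85 → 0.850

0.850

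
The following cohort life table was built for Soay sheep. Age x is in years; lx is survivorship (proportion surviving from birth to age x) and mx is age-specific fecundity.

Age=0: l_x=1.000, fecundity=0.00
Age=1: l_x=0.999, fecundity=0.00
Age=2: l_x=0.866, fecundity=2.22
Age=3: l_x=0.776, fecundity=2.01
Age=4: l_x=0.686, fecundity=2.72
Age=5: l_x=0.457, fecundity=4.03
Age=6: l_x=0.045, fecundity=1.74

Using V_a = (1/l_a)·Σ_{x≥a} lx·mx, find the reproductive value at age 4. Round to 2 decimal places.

5.52

lx·mx for x ≥ 4: 1.86592, 1.84171, 0.0783 → sum = 3.78593
V_4 = 3.78593 / l_4 = 3.78593 / 0.686 = 5.518848… → 5.52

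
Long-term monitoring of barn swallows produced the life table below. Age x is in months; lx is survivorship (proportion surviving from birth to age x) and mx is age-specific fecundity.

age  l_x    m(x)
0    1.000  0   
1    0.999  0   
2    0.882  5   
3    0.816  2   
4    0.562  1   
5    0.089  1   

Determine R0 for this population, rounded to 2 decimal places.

6.69

lx·mx by age: 0, 0, 4.41, 1.632, 0.562, 0.089
R0 = Σ lx·mx = 6.693 → 6.69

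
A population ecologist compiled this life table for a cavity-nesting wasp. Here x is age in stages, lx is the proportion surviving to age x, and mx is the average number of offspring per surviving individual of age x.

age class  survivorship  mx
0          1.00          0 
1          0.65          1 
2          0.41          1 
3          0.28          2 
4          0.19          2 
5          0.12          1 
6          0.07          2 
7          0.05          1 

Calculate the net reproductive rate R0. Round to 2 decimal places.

lx·mx by age: 0, 0.65, 0.41, 0.56, 0.38, 0.12, 0.14, 0.05
R0 = Σ lx·mx = 2.31 → 2.31

2.31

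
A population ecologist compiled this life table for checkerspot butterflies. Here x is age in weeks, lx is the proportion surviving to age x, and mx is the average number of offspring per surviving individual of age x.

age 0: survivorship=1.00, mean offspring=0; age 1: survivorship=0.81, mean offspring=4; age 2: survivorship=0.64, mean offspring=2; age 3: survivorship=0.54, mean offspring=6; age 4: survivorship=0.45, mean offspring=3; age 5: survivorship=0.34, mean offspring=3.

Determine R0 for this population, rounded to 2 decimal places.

10.13

lx·mx by age: 0, 3.24, 1.28, 3.24, 1.35, 1.02
R0 = Σ lx·mx = 10.13 → 10.13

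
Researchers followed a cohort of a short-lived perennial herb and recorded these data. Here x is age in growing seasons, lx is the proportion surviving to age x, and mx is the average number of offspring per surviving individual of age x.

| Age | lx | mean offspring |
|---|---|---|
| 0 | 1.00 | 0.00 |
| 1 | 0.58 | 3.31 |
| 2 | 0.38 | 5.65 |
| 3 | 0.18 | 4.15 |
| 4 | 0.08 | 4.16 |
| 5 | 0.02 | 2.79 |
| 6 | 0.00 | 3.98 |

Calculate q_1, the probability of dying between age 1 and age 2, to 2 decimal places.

0.34

q_1 = (l_1 − l_2) / l_1 = (0.58 − 0.38) / 0.58
     = 0.2 / 0.58 = 0.344828… → 0.34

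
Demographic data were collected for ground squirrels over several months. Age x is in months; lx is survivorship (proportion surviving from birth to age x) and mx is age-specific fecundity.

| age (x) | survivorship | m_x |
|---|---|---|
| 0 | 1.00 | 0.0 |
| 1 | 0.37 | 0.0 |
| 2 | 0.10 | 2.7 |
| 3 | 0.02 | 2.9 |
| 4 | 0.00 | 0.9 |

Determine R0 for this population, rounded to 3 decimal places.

0.328

lx·mx by age: 0, 0, 0.27, 0.058, 0
R0 = Σ lx·mx = 0.328 → 0.328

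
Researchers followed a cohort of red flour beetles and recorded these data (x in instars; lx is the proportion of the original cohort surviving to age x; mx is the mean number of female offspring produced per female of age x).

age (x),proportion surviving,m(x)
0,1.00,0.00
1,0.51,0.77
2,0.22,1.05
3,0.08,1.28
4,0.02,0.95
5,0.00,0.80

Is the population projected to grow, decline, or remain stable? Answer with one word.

declining

R0 = Σ lx·mx = 0 + 0.3927 + 0.231 + 0.1024 + 0.019 + 0 = 0.7451
R0 < 1, so the population is declining.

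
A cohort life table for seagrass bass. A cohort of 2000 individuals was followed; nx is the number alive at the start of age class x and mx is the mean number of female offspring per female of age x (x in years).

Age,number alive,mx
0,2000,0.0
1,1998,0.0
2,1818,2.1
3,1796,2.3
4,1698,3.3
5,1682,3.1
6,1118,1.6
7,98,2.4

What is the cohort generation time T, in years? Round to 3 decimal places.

lx = nx/n0 = nx/2000: 1, 0.999, 0.909, 0.898, 0.849, 0.841, 0.559, 0.049
lx·mx: 0, 0, 1.9089, 2.0654, 2.8017, 2.6071, 0.8944, 0.1176 → R0 = 10.3951
x·lx·mx: 0, 0, 3.8178, 6.1962, 11.2068, 13.0355, 5.3664, 0.8232 → Σ = 40.4459
T = 40.4459 / 10.3951 = 3.890862… → 3.891

3.891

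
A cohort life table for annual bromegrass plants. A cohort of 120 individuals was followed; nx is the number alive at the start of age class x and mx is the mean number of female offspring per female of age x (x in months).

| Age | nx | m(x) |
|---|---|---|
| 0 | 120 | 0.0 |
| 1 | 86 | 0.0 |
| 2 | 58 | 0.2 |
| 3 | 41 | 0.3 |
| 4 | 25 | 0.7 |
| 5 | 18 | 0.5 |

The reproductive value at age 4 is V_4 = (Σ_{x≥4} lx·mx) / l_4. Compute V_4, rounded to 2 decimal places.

1.06

lx = nx/n0 = nx/120: 1, 0.71667…, 0.48333…, 0.34167…, 0.20833…, 0.15
lx·mx for x ≥ 4: 0.145833…, 0.075 → sum = 0.220833…
V_4 = 0.220833… / l_4 = 0.220833… / 0.208333… = 1.06… → 1.06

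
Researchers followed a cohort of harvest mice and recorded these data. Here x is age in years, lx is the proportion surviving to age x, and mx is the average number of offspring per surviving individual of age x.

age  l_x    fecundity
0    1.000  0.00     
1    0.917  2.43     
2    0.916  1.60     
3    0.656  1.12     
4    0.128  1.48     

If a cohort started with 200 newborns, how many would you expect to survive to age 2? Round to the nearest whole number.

183

Expected survivors = N0 · l_2 = 200 × 0.916 = 183.2 → 183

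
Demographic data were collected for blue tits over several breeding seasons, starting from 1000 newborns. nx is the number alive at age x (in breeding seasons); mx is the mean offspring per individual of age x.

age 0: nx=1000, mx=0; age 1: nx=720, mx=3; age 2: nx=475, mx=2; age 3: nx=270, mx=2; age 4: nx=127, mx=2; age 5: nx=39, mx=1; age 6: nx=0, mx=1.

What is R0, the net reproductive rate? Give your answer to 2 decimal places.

3.94

lx = nx/n0 = nx/1000: 1, 0.72, 0.475, 0.27, 0.127, 0.039, 0
lx·mx by age: 0, 2.16, 0.95, 0.54, 0.254, 0.039, 0
R0 = Σ lx·mx = 3.943 → 3.94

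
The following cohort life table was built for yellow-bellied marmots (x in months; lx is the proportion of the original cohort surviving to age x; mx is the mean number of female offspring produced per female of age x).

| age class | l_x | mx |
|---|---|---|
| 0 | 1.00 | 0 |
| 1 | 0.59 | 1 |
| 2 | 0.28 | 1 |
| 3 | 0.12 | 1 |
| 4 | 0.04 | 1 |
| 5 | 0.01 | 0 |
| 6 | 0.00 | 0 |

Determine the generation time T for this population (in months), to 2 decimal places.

lx·mx: 0, 0.59, 0.28, 0.12, 0.04, 0, 0 → R0 = 1.03
x·lx·mx: 0, 0.59, 0.56, 0.36, 0.16, 0, 0 → Σ = 1.67
T = 1.67 / 1.03 = 1.621359… → 1.62

1.62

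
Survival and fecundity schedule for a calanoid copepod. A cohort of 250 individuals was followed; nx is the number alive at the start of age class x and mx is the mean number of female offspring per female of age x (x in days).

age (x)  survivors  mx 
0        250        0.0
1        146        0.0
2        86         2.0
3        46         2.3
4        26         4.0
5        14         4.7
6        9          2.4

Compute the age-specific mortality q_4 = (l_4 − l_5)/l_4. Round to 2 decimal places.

lx = nx/n0 = nx/250: 1, 0.584, 0.344, 0.184, 0.104, 0.056, 0.036
q_4 = (l_4 − l_5) / l_4 = (0.104 − 0.056) / 0.104
     = 0.048 / 0.104 = 0.461538… → 0.46

0.46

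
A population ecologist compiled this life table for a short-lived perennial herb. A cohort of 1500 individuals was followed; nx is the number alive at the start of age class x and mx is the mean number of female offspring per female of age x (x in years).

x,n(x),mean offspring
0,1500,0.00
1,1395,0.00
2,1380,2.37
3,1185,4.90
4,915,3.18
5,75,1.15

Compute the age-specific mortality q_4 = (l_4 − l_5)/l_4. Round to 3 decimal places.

lx = nx/n0 = nx/1500: 1, 0.93, 0.92, 0.79, 0.61, 0.05
q_4 = (l_4 − l_5) / l_4 = (0.61 − 0.05) / 0.61
     = 0.56 / 0.61 = 0.918033… → 0.918

0.918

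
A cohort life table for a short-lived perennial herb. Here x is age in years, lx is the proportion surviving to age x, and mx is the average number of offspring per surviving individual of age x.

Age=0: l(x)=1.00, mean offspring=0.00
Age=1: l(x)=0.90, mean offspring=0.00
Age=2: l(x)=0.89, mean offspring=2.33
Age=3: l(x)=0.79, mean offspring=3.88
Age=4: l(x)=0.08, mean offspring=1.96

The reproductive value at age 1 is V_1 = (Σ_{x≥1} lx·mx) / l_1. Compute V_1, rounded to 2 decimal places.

lx·mx for x ≥ 1: 0, 2.0737, 3.0652, 0.1568 → sum = 5.2957
V_1 = 5.2957 / l_1 = 5.2957 / 0.9 = 5.884111… → 5.88

5.88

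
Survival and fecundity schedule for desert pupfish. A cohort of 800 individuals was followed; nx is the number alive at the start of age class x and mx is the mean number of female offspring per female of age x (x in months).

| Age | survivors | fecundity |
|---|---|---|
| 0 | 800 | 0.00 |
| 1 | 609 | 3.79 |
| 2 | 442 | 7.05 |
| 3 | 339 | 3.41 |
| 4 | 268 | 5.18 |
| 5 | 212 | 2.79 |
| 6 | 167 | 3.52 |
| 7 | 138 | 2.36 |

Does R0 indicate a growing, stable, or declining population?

growing

lx = nx/n0 = nx/800: 1, 0.76125, 0.5525, 0.42375, 0.335, 0.265, 0.20875, 0.1725
R0 = Σ lx·mx = 0 + 2.885138… + 3.895125 + 1.444988… + 1.7353 + 0.73935 + 0.7348… + 0.4071 = 11.8418…
R0 > 1, so the population is growing.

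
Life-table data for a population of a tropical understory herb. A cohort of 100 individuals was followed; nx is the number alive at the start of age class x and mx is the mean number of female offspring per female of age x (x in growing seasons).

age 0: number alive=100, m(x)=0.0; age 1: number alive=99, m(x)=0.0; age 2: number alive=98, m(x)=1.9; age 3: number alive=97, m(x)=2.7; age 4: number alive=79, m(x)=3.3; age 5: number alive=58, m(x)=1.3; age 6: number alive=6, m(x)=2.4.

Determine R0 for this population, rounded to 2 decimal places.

7.99

lx = nx/n0 = nx/100: 1, 0.99, 0.98, 0.97, 0.79, 0.58, 0.06
lx·mx by age: 0, 0, 1.862, 2.619, 2.607, 0.754, 0.144
R0 = Σ lx·mx = 7.986 → 7.99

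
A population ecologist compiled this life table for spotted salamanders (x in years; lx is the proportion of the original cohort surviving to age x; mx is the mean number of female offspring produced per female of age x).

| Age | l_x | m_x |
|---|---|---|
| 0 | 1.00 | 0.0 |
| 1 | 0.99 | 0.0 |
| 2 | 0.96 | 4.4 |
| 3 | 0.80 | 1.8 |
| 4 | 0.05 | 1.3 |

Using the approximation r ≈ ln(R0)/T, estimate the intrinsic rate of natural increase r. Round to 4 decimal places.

0.7676

R0 = Σ lx·mx = 0 + 0 + 4.224 + 1.44 + 0.065 = 5.729
Σ x·lx·mx = 13.028; T = 13.028/5.729 = 2.27404…
r ≈ ln(R0)/T = ln(5.729)/2.27404… = 0.767593… → 0.7676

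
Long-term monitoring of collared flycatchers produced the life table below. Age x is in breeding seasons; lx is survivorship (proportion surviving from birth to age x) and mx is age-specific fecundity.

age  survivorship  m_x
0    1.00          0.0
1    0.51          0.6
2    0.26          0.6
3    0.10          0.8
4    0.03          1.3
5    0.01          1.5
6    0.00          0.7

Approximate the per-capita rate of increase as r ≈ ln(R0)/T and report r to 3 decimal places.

R0 = Σ lx·mx = 0 + 0.306 + 0.156 + 0.08 + 0.039 + 0.015 + 0 = 0.596
Σ x·lx·mx = 1.089; T = 1.089/0.596 = 1.82718…
r ≈ ln(R0)/T = ln(0.596)/1.82718… = -0.28323… → -0.283

-0.283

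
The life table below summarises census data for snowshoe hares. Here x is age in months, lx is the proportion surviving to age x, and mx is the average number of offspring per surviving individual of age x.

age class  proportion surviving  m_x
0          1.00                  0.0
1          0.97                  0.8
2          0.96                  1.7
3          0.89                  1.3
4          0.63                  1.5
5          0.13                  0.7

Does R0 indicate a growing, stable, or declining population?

growing

R0 = Σ lx·mx = 0 + 0.776 + 1.632 + 1.157 + 0.945 + 0.091 = 4.601
R0 > 1, so the population is growing.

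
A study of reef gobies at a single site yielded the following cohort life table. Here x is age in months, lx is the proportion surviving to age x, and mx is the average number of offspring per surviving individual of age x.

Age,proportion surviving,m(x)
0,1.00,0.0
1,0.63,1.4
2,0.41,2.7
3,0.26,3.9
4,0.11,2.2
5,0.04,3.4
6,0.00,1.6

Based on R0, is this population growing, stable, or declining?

growing

R0 = Σ lx·mx = 0 + 0.882 + 1.107 + 1.014 + 0.242 + 0.136 + 0 = 3.381
R0 > 1, so the population is growing.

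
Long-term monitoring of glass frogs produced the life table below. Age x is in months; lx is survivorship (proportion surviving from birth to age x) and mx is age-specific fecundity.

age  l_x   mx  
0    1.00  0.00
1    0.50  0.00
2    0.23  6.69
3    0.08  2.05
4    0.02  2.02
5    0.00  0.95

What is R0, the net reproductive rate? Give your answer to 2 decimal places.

1.74

lx·mx by age: 0, 0, 1.5387, 0.164, 0.0404, 0
R0 = Σ lx·mx = 1.7431 → 1.74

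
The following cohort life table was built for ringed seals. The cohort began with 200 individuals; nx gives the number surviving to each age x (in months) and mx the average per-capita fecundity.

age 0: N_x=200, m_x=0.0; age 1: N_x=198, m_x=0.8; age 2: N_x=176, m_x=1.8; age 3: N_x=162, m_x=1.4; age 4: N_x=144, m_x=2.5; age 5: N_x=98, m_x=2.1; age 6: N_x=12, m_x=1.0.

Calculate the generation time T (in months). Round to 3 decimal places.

3.136

lx = nx/n0 = nx/200: 1, 0.99, 0.88, 0.81, 0.72, 0.49, 0.06
lx·mx: 0, 0.792, 1.584, 1.134, 1.8, 1.029, 0.06 → R0 = 6.399
x·lx·mx: 0, 0.792, 3.168, 3.402, 7.2, 5.145, 0.36 → Σ = 20.067
T = 20.067 / 6.399 = 3.135959… → 3.136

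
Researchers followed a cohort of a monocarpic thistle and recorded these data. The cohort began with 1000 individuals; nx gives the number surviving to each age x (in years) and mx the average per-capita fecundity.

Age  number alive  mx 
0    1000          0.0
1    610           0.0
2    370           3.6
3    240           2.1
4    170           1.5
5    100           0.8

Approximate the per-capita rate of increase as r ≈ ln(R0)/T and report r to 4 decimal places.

lx = nx/n0 = nx/1000: 1, 0.61, 0.37, 0.24, 0.17, 0.1
R0 = Σ lx·mx = 0 + 0 + 1.332 + 0.504 + 0.255 + 0.08 = 2.171
Σ x·lx·mx = 5.596; T = 5.596/2.171 = 2.57761…
r ≈ ln(R0)/T = ln(2.171)/2.57761… = 0.300739… → 0.3007

0.3007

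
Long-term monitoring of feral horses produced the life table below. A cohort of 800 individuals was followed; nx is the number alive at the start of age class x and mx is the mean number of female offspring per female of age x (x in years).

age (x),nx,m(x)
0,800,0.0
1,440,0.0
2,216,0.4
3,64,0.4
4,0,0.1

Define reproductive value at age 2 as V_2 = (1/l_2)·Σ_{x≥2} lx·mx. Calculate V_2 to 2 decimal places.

lx = nx/n0 = nx/800: 1, 0.55, 0.27, 0.08, 0
lx·mx for x ≥ 2: 0.108, 0.032, 0 → sum = 0.14
V_2 = 0.14 / l_2 = 0.14 / 0.27 = 0.518519… → 0.52

0.52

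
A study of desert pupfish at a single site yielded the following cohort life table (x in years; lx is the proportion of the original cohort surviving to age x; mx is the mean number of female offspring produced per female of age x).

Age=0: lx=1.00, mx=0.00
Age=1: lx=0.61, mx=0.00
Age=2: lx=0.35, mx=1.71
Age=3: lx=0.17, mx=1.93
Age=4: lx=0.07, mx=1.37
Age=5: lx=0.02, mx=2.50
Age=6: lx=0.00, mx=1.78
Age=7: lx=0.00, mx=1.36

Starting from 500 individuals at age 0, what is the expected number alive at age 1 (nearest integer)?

305

Expected survivors = N0 · l_1 = 500 × 0.61 = 305 → 305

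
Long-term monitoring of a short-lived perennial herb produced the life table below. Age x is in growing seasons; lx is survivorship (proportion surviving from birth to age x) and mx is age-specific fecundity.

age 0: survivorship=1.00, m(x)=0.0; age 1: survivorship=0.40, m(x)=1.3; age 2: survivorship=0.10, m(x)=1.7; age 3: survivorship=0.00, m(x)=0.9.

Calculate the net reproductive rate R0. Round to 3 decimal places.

0.690

lx·mx by age: 0, 0.52, 0.17, 0
R0 = Σ lx·mx = 0.69 → 0.690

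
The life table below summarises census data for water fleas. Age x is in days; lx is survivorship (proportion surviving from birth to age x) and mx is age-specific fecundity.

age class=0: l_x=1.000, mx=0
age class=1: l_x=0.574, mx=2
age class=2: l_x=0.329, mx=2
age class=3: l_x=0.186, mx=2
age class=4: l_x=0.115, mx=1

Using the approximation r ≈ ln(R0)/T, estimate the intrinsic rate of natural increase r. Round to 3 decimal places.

0.471

R0 = Σ lx·mx = 0 + 1.148 + 0.658 + 0.372 + 0.115 = 2.293
Σ x·lx·mx = 4.04; T = 4.04/2.293 = 1.76188…
r ≈ ln(R0)/T = ln(2.293)/1.76188… = 0.47101… → 0.471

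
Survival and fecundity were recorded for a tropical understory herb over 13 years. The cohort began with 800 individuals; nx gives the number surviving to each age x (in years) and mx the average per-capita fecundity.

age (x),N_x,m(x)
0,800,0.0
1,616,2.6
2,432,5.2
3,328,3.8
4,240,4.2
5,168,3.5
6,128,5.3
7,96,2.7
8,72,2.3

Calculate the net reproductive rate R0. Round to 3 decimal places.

9.742

lx = nx/n0 = nx/800: 1, 0.77, 0.54, 0.41, 0.3, 0.21, 0.16, 0.12, 0.09
lx·mx by age: 0, 2.002, 2.808, 1.558, 1.26, 0.735, 0.848, 0.324, 0.207
R0 = Σ lx·mx = 9.742 → 9.742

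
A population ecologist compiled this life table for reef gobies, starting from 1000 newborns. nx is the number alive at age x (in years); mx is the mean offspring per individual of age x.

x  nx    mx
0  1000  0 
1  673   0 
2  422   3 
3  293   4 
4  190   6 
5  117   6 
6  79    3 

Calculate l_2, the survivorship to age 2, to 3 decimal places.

l_2 = n_2/n_0 = 422/1000 = 0.422 → 0.422

0.422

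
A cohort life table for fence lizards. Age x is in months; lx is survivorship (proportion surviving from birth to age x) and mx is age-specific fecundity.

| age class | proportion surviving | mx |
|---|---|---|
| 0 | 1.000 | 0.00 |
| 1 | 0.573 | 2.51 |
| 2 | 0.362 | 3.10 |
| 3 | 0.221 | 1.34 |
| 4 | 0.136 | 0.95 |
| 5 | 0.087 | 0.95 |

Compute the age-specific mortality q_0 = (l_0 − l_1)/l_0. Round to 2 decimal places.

q_0 = (l_0 − l_1) / l_0 = (1 − 0.573) / 1
     = 0.427 / 1 = 0.427 → 0.43

0.43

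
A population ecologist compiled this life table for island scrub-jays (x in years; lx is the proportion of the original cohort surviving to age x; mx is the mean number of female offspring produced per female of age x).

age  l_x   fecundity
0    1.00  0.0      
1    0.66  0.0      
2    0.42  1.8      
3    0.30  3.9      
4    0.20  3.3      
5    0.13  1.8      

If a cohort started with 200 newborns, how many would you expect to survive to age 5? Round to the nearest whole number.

26

Expected survivors = N0 · l_5 = 200 × 0.13 = 26 → 26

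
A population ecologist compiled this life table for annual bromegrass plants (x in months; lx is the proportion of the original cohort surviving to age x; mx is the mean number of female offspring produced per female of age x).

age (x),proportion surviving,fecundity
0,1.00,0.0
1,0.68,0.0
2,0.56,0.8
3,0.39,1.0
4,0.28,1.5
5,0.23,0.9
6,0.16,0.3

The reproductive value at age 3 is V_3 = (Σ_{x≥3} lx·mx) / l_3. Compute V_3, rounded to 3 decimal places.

2.731

lx·mx for x ≥ 3: 0.39, 0.42, 0.207, 0.048 → sum = 1.065
V_3 = 1.065 / l_3 = 1.065 / 0.39 = 2.730769… → 2.731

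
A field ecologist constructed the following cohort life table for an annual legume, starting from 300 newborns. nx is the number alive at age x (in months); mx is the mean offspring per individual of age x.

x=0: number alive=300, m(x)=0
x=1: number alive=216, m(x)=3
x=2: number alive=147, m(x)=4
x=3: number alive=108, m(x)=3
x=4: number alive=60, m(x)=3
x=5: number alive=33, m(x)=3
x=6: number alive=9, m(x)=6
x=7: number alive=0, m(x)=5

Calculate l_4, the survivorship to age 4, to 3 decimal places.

0.200

l_4 = n_4/n_0 = 60/300 = 0.2 → 0.200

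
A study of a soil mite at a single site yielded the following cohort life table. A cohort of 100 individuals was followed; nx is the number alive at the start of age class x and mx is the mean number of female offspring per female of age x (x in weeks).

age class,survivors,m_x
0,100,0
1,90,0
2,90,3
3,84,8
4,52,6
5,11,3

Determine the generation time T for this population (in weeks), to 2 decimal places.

3.08

lx = nx/n0 = nx/100: 1, 0.9, 0.9, 0.84, 0.52, 0.11
lx·mx: 0, 0, 2.7, 6.72, 3.12, 0.33 → R0 = 12.87
x·lx·mx: 0, 0, 5.4, 20.16, 12.48, 1.65 → Σ = 39.69
T = 39.69 / 12.87 = 3.083916… → 3.08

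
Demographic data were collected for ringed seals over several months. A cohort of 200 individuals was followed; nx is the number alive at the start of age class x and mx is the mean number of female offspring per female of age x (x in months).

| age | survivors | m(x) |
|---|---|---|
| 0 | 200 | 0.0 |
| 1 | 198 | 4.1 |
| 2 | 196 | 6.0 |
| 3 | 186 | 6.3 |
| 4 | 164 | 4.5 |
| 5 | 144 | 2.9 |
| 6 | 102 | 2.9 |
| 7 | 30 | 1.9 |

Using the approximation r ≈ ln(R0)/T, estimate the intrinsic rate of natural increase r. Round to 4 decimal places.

1.0584

lx = nx/n0 = nx/200: 1, 0.99, 0.98, 0.93, 0.82, 0.72, 0.51, 0.15
R0 = Σ lx·mx = 0 + 4.059 + 5.88 + 5.859 + 3.69 + 2.088 + 1.479 + 0.285 = 23.34
Σ x·lx·mx = 69.465; T = 69.465/23.34 = 2.97622…
r ≈ ln(R0)/T = ln(23.34)/2.97622… = 1.058446… → 1.0584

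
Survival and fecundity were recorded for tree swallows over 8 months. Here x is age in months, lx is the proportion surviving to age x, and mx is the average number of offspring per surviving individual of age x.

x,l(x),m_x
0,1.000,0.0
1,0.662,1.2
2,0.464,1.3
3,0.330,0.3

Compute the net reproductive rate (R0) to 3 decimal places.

1.497

lx·mx by age: 0, 0.7944, 0.6032, 0.099
R0 = Σ lx·mx = 1.4966 → 1.497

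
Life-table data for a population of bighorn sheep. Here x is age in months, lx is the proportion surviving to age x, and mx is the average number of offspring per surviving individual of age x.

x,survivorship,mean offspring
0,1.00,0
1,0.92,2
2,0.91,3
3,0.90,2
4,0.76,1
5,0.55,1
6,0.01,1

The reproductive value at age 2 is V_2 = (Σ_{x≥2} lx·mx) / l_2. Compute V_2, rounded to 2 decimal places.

6.43

lx·mx for x ≥ 2: 2.73, 1.8, 0.76, 0.55, 0.01 → sum = 5.85
V_2 = 5.85 / l_2 = 5.85 / 0.91 = 6.428571… → 6.43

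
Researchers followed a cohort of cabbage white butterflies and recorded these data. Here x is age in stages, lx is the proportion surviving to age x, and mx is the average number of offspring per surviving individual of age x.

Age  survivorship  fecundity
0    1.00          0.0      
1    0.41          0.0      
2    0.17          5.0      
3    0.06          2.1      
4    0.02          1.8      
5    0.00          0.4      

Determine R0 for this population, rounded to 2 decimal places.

lx·mx by age: 0, 0, 0.85, 0.126, 0.036, 0
R0 = Σ lx·mx = 1.012 → 1.01

1.01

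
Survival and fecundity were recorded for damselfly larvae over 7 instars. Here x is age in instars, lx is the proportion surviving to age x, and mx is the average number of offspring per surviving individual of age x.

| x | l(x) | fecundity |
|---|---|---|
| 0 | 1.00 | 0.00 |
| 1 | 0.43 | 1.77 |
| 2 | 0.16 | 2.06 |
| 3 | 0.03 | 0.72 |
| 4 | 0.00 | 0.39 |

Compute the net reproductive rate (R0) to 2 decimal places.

lx·mx by age: 0, 0.7611, 0.3296, 0.0216, 0
R0 = Σ lx·mx = 1.1123 → 1.11

1.11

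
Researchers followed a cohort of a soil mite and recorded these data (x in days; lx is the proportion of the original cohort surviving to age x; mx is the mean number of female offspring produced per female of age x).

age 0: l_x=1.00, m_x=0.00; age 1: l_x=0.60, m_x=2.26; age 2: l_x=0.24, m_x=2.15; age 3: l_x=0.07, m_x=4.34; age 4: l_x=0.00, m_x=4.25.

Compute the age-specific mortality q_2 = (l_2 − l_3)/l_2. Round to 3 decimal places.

0.708

q_2 = (l_2 − l_3) / l_2 = (0.24 − 0.07) / 0.24
     = 0.17 / 0.24 = 0.708333… → 0.708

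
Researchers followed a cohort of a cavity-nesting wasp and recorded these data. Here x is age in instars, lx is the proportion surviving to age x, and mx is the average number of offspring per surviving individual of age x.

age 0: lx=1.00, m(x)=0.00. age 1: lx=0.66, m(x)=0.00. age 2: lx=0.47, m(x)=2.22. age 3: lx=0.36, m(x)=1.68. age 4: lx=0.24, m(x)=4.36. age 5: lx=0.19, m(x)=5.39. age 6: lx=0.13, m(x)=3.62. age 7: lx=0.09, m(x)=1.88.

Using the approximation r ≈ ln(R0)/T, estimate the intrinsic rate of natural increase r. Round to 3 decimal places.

R0 = Σ lx·mx = 0 + 0 + 1.0434 + 0.6048 + 1.0464 + 1.0241 + 0.4706 + 0.1692 = 4.3585
Σ x·lx·mx = 17.2153; T = 17.2153/4.3585 = 3.94982…
r ≈ ln(R0)/T = ln(4.3585)/3.94982… = 0.37271… → 0.373

0.373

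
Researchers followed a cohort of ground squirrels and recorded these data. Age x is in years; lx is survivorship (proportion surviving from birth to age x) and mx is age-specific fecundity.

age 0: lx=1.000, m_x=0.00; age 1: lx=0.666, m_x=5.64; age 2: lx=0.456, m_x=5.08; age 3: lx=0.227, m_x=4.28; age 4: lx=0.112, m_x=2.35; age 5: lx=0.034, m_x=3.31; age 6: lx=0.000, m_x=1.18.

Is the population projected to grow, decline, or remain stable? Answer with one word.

growing

R0 = Σ lx·mx = 0 + 3.75624 + 2.31648 + 0.97156 + 0.2632 + 0.11254 + 0 = 7.42002
R0 > 1, so the population is growing.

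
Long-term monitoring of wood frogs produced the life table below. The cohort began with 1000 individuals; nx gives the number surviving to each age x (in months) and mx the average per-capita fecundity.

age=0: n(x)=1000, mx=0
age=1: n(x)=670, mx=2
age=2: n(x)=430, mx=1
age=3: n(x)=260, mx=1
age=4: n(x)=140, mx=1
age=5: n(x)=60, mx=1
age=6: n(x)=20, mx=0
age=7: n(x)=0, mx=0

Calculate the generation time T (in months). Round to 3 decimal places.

lx = nx/n0 = nx/1000: 1, 0.67, 0.43, 0.26, 0.14, 0.06, 0.02, 0
lx·mx: 0, 1.34, 0.43, 0.26, 0.14, 0.06, 0, 0 → R0 = 2.23
x·lx·mx: 0, 1.34, 0.86, 0.78, 0.56, 0.3, 0, 0 → Σ = 3.84
T = 3.84 / 2.23 = 1.721973… → 1.722

1.722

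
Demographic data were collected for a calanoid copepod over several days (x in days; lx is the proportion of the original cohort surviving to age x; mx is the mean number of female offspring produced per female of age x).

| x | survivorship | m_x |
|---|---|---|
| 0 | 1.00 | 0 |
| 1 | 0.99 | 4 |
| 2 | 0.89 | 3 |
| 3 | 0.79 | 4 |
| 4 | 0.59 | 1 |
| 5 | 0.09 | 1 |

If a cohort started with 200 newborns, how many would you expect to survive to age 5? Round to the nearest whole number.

Expected survivors = N0 · l_5 = 200 × 0.09 = 18 → 18

18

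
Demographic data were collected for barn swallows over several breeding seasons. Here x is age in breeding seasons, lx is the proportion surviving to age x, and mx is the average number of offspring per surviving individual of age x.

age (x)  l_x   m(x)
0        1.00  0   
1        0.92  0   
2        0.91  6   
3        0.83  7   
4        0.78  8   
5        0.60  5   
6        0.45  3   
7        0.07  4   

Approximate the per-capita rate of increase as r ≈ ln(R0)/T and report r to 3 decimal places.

0.875

R0 = Σ lx·mx = 0 + 0 + 5.46 + 5.81 + 6.24 + 3 + 1.35 + 0.28 = 22.14
Σ x·lx·mx = 78.37; T = 78.37/22.14 = 3.53975…
r ≈ ln(R0)/T = ln(22.14)/3.53975… = 0.87503… → 0.875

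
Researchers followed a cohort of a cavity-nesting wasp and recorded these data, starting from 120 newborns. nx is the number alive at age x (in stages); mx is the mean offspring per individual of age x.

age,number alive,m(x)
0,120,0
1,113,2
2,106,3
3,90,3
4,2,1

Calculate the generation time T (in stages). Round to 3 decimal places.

lx = nx/n0 = nx/120: 1, 0.94167…, 0.88333…, 0.75, 0.01667…
lx·mx: 0, 1.883333…, 2.65…, 2.25, 0.016667… → R0 = 6.8…
x·lx·mx: 0, 1.883333…, 5.3…, 6.75, 0.066667… → Σ = 14…
T = 14… / 6.8… = 2.058824… → 2.059

2.059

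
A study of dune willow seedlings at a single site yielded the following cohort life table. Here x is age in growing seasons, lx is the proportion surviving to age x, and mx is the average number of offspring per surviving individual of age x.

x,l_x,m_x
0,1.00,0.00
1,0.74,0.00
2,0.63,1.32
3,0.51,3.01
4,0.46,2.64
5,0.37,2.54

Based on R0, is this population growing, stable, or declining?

R0 = Σ lx·mx = 0 + 0 + 0.8316 + 1.5351 + 1.2144 + 0.9398 = 4.5209
R0 > 1, so the population is growing.

growing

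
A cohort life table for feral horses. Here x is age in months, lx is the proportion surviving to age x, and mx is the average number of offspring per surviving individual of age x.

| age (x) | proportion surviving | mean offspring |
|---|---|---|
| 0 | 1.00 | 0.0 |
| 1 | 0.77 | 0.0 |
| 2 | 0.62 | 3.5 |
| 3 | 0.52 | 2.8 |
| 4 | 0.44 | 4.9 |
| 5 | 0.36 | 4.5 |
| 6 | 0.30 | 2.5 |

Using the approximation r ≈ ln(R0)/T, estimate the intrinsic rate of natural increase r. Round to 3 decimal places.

R0 = Σ lx·mx = 0 + 0 + 2.17 + 1.456 + 2.156 + 1.62 + 0.75 = 8.152
Σ x·lx·mx = 29.932; T = 29.932/8.152 = 3.67174…
r ≈ ln(R0)/T = ln(8.152)/3.67174… = 0.57146… → 0.571

0.571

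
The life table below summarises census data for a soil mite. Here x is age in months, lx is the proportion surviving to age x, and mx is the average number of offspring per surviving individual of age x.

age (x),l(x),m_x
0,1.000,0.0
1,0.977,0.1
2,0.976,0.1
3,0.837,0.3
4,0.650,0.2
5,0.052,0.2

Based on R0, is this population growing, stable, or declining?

R0 = Σ lx·mx = 0 + 0.0977 + 0.0976 + 0.2511 + 0.13 + 0.0104 = 0.5868
R0 < 1, so the population is declining.

declining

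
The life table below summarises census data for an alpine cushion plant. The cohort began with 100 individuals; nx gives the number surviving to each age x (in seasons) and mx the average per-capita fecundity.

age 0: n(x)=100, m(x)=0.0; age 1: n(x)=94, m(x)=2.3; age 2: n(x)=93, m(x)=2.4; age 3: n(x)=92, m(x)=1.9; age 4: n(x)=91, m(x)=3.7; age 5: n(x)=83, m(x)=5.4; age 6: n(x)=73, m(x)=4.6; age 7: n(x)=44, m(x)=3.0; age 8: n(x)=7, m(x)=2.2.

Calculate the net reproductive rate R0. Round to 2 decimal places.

lx = nx/n0 = nx/100: 1, 0.94, 0.93, 0.92, 0.91, 0.83, 0.73, 0.44, 0.07
lx·mx by age: 0, 2.162, 2.232, 1.748, 3.367, 4.482, 3.358, 1.32, 0.154
R0 = Σ lx·mx = 18.823 → 18.82

18.82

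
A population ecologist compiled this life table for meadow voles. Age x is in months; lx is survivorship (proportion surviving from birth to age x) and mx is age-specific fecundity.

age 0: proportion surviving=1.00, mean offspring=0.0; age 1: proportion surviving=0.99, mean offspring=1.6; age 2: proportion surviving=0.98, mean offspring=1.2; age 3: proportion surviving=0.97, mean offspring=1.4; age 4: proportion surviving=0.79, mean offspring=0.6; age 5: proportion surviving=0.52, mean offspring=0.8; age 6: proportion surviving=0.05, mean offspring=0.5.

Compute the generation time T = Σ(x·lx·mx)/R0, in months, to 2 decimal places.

lx·mx: 0, 1.584, 1.176, 1.358, 0.474, 0.416, 0.025 → R0 = 5.033
x·lx·mx: 0, 1.584, 2.352, 4.074, 1.896, 2.08, 0.15 → Σ = 12.136
T = 12.136 / 5.033 = 2.411286… → 2.41

2.41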